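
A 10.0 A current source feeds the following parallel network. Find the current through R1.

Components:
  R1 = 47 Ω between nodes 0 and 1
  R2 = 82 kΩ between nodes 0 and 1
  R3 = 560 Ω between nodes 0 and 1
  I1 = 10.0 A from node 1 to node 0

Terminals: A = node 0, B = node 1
All resistors sit directly between nodes 0 and 1, so they are in parallel and share one voltage V; the full source current 10 A splits among them.
1/R_par = 1/47 + 1/82000 + 1/560 = 0.02307 S  =>  R_par = 43.34 Ω
V = I × R_par = 10 × 43.34 = 433.4 V
I_R1 = V/R1 = 433.4/47 = 9.221 A

Final answer: 9.221 A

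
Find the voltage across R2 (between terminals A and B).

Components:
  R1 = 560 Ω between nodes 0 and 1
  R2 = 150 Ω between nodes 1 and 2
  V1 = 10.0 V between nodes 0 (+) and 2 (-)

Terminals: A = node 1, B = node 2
R1 and R2 are in series across V1 (node 0 → node 1 → node 2), and the output A–B is taken across R2, so this is a voltage divider.
Series current: I = V1/(R1 + R2) = 10/(560 + 150) = 10/710 = 0.01408 A
V_R2 = I × R2 = V1 × R2/(R1 + R2) = 10 × 150/710 = 2.113 V

Final answer: 2.113 V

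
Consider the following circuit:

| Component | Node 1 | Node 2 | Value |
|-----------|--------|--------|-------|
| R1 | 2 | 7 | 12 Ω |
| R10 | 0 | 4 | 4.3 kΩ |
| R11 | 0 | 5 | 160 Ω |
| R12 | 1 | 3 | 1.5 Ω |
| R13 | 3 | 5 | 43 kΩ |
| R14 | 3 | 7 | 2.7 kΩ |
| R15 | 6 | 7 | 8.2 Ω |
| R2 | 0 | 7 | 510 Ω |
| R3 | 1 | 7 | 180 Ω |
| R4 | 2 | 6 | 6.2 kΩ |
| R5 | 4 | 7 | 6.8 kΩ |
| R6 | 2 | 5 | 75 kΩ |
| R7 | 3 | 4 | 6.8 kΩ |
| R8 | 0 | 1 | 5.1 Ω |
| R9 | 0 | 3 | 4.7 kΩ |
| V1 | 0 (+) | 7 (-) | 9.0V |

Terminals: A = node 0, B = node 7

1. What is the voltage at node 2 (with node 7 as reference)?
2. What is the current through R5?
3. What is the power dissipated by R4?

Nodal analysis, taking node 7 as the 0 V reference.
Source V1 fixes V_0 = 9 V.
KCL at each unknown node (sum of currents leaving = 0; resistances in Ω):
  Node 1: (V_1 - 0)/180 + (V_1 - 9)/5.1 + (V_1 - V_3)/1.5 = 0
  Node 2: (V_2 - 0)/12 + (V_2 - V_6)/6200 + (V_2 - V_5)/75000 = 0
  Node 3: (V_3 - V_4)/6800 + (V_3 - 9)/4700 + (V_3 - V_1)/1.5 + (V_3 - V_5)/43000 + (V_3 - 0)/2700 = 0
  Node 4: (V_4 - 0)/6800 + (V_4 - V_3)/6800 + (V_4 - 9)/4300 = 0
  Node 5: (V_5 - V_2)/75000 + (V_5 - 9)/160 + (V_5 - V_3)/43000 = 0
  Node 6: (V_6 - V_2)/6200 + (V_6 - 0)/8.2 = 0
Collecting terms (coefficients in siemens):
  0.8683·V_1 - 0.6667·V_3 = 1.765
  0.08351·V_2 - 0.00001333·V_5 - 0.0001613·V_6 = 0
  0.6674·V_3 - 0.6667·V_1 - 0.0001471·V_4 - 0.00002326·V_5 = 0.001915
  0.0005267·V_4 - 0.0001471·V_3 = 0.002093
  0.006287·V_5 - 0.00001333·V_2 - 0.00002326·V_3 = 0.05625
  0.1221·V_6 - 0.0001613·V_2 = 0
Solving these 6 simultaneous equations (Gaussian elimination) gives:
  V_1 = 8.735 V, V_2 = 0.001434 V, V_3 = 8.729 V, V_4 = 6.411 V
  V_5 = 8.98 V, V_6 = 0.000001894 V
Part 1:
  Read off the nodal solution: V_2 = 0.001434 V
Part 2:
  I_R5 = (V_4 - V_7)/R5 = (6.411 - 0)/6800 = 0.0009429 A
  Magnitude: I_R5 = 0.0009429 A
Part 3:
  I_R4 = (V_2 - V_6)/R4 = (0.001434 - 0.000001894)/6200 = 0.000000231 A
  P_R4 = I_R4² × R4 = (0.000000231)² × 6200 = 0.0000000003307 W

Final answers:
1. V_2 = 0.001434 V
2. I_R5 = 0.0009429 A
3. P_R4 = 3.307e-10 W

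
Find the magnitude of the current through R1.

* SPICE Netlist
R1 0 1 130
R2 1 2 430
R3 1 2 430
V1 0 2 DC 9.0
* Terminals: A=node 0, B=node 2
Nodal analysis, taking node 2 as the 0 V reference.
Source V1 fixes V_0 = 9 V.
KCL at each unknown node (sum of currents leaving = 0; resistances in Ω):
  Node 1: (V_1 - 9)/130 + (V_1 - 0)/430 + (V_1 - 0)/430 = 0
Collecting terms: 0.01234 × V_1 = 0.06923  =>  V_1 = 5.609 V
I_R1 = (V_0 - V_1)/R1 = (9 - 5.609)/130 = 0.02609 A
|I_R1| = 0.02609 A

Final answer: |I_R1| = 0.02609 A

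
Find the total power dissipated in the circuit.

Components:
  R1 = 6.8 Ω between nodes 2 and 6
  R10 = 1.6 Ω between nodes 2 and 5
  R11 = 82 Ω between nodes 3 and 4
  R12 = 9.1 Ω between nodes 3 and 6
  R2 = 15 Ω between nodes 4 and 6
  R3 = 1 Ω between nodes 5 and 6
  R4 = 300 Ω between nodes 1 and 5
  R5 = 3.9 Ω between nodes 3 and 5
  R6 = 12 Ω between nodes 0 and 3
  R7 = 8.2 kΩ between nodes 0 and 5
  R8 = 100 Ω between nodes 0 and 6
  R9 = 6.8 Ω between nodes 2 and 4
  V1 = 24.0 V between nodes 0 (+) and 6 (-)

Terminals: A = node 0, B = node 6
Nodal analysis, taking node 6 as the 0 V reference.
Source V1 fixes V_0 = 24 V.
KCL at each unknown node (sum of currents leaving = 0; resistances in Ω):
  Node 1: (V_1 - V_5)/300 = 0
  Node 2: (V_2 - 0)/6.8 + (V_2 - V_4)/6.8 + (V_2 - V_5)/1.6 = 0
  Node 3: (V_3 - V_5)/3.9 + (V_3 - 24)/12 + (V_3 - V_4)/82 + (V_3 - 0)/9.1 = 0
  Node 4: (V_4 - 0)/15 + (V_4 - V_2)/6.8 + (V_4 - V_3)/82 = 0
  Node 5: (V_5 - 0)/1 + (V_5 - V_1)/300 + (V_5 - V_3)/3.9 + (V_5 - 24)/8200 + (V_5 - V_2)/1.6 = 0
Collecting terms (coefficients in siemens):
  0.003333·V_1 - 0.003333·V_5 = 0
  0.9191·V_2 - 0.1471·V_4 - 0.625·V_5 = 0
  0.4618·V_3 - 0.0122·V_4 - 0.2564·V_5 = 2
  0.2259·V_4 - 0.1471·V_2 - 0.0122·V_3 = 0
  1.885·V_5 - 0.003333·V_1 - 0.625·V_2 - 0.2564·V_3 = 0.002927
Solving these 5 simultaneous equations (Gaussian elimination) gives:
  V_1 = 0.9074 V, V_2 = 0.7355 V, V_3 = 4.854 V, V_4 = 0.7408 V
  V_5 = 0.9074 V
Power in each resistor, P = (ΔV)²/R:
  P_R1 = (0.7355 - 0)²/6.8 = 0.07956 W
  P_R2 = (0.7408 - 0)²/15 = 0.03659 W
  P_R3 = (0.9074 - 0)²/1 = 0.8233 W
  P_R4 = (0.9074 - 0.9074)²/300 = 0 W
  P_R5 = (4.854 - 0.9074)²/3.9 = 3.994 W
  P_R6 = (24 - 4.854)²/12 = 30.55 W
  P_R7 = (24 - 0.9074)²/8200 = 0.06503 W
  P_R8 = (24 - 0)²/100 = 5.76 W
  P_R9 = (0.7355 - 0.7408)²/6.8 = 0.000004071 W
  P_R10 = (0.7355 - 0.9074)²/1.6 = 0.01845 W
  P_R11 = (4.854 - 0.7408)²/82 = 0.2063 W
  P_R12 = (4.854 - 0)²/9.1 = 2.589 W
P_total = P_R1 + P_R2 + P_R3 + P_R4 + P_R5 + P_R6 + P_R7 + P_R8 + P_R9 + P_R10 + P_R11 + P_R12 = 44.12 W

Final answer: 44.12 W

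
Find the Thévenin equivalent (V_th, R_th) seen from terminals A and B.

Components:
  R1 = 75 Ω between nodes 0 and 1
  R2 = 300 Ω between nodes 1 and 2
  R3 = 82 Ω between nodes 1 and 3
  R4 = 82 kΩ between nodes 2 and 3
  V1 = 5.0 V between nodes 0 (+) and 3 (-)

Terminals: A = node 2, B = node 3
Step 1 — V_th is the open-circuit voltage V_A - V_B (nothing connected across the terminals).
Nodal analysis, taking node 3 as the 0 V reference.
Source V1 fixes V_0 = 5 V.
KCL at each unknown node (sum of currents leaving = 0; resistances in Ω):
  Node 1: (V_1 - 5)/75 + (V_1 - V_2)/300 + (V_1 - 0)/82 = 0
  Node 2: (V_2 - V_1)/300 + (V_2 - 0)/82000 = 0
Collecting terms (coefficients in siemens):
  0.02886·V_1 - 0.003333·V_2 = 0.06667
  0.003346·V_2 - 0.003333·V_1 = 0
Determinant D = (0.02886)(0.003346) - (-0.003333)(-0.003333) = 0.00008545
V_1 = [(0.06667)(0.003346) - (-0.003333)(0)]/D = 2.61 V
V_2 = [(0.02886)(0) - (0.06667)(-0.003333)]/D = 2.601 V
V_th = V_2 - V_3 = 2.601 - 0 = 2.601 V
Step 2 — R_th: zero the source — replace V1 by a short circuit (node 3 merges into node 0) — and find the resistance seen between A (node 2) and B (node 0).
Reduce the network between node 2 (A) and node 0 (B) by series/parallel combination:
  Rp1 = R1 ‖ R3 (parallel, both between nodes 0 and 1) = 1/(1/75 + 1/82) = 39.17 Ω
  Rs1 = R2 + Rp1 (series, joined only at node 1) = 300 + 39.17 = 339.2 Ω
  Rp2 = R4 ‖ Rs1 (parallel, both between nodes 0 and 2) = 1/(1/82000 + 1/339.2) = 337.8 Ω
R_th = 337.8 Ω

Final answer: V_th = 2.601 V, R_th = 337.8 Ω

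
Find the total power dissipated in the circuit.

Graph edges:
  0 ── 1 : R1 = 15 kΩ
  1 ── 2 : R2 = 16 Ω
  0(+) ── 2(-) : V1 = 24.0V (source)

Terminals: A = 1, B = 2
Nodal analysis, taking node 2 as the 0 V reference.
Source V1 fixes V_0 = 24 V.
KCL at each unknown node (sum of currents leaving = 0; resistances in Ω):
  Node 1: (V_1 - 24)/15000 + (V_1 - 0)/16 = 0
Collecting terms: 0.06257 × V_1 = 0.0016  =>  V_1 = 0.02557 V
Power in each resistor, P = (ΔV)²/R:
  P_R1 = (24 - 0.02557)²/15000 = 0.03832 W
  P_R2 = (0.02557 - 0)²/16 = 0.00004087 W
P_total = P_R1 + P_R2 = 0.03836 W

Final answer: 0.03836 W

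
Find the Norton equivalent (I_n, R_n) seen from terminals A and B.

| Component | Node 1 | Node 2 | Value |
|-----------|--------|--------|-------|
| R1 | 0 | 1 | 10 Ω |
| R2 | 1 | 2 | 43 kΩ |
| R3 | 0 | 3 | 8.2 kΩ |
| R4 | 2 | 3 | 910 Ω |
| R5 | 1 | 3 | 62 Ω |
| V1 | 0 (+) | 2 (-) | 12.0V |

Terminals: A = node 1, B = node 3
Find the Thévenin equivalent first; then I_n = V_th/R_th and R_n = R_th.
Step 1 — V_th is the open-circuit voltage V_A - V_B (nothing connected across the terminals).
Nodal analysis, taking node 2 as the 0 V reference.
Source V1 fixes V_0 = 12 V.
KCL at each unknown node (sum of currents leaving = 0; resistances in Ω):
  Node 1: (V_1 - 12)/10 + (V_1 - 0)/43000 + (V_1 - V_3)/62 = 0
  Node 3: (V_3 - 12)/8200 + (V_3 - 0)/910 + (V_3 - V_1)/62 = 0
Collecting terms (coefficients in siemens):
  0.1162·V_1 - 0.01613·V_3 = 1.2
  0.01735·V_3 - 0.01613·V_1 = 0.001463
Determinant D = (0.1162)(0.01735) - (-0.01613)(-0.01613) = 0.001755
V_1 = [(1.2)(0.01735) - (-0.01613)(0.001463)]/D = 11.88 V
V_3 = [(0.1162)(0.001463) - (1.2)(-0.01613)]/D = 11.12 V
V_th = V_1 - V_3 = 11.88 - 11.12 = 0.7513 V
Step 2 — R_th: zero the source — replace V1 by a short circuit (node 2 merges into node 0) — and find the resistance seen between A (node 1) and B (node 3).
Reduce the network between node 1 (A) and node 3 (B) by series/parallel combination:
  Rp1 = R1 ‖ R2 (parallel, both between nodes 0 and 1) = 1/(1/10 + 1/43000) = 9.998 Ω
  Rp2 = R3 ‖ R4 (parallel, both between nodes 0 and 3) = 1/(1/8200 + 1/910) = 819.1 Ω
  Rs1 = Rp1 + Rp2 (series, joined only at node 0) = 9.998 + 819.1 = 829.1 Ω
  Rp3 = R5 ‖ Rs1 (parallel, both between nodes 1 and 3) = 1/(1/62 + 1/829.1) = 57.69 Ω
R_th = 57.69 Ω
I_n = V_th/R_th = 0.7513/57.69 = 0.01302 A, and R_n = R_th = 57.69 Ω

Final answer: I_n = 0.01302 A, R_n = 57.69 Ω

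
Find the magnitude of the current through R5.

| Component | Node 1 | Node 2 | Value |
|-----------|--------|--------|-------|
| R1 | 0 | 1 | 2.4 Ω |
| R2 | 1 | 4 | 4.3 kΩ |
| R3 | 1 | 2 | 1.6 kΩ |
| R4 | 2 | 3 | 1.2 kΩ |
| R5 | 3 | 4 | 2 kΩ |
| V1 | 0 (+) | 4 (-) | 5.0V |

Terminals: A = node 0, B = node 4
Nodal analysis, taking node 4 as the 0 V reference.
Source V1 fixes V_0 = 5 V.
KCL at each unknown node (sum of currents leaving = 0; resistances in Ω):
  Node 1: (V_1 - 5)/2.4 + (V_1 - 0)/4300 + (V_1 - V_2)/1600 = 0
  Node 2: (V_2 - V_1)/1600 + (V_2 - V_3)/1200 = 0
  Node 3: (V_3 - V_2)/1200 + (V_3 - 0)/2000 = 0
Collecting terms (coefficients in siemens):
  0.4175·V_1 - 0.000625·V_2 = 2.083
  0.001458·V_2 - 0.000625·V_1 - 0.0008333·V_3 = 0
  0.001333·V_3 - 0.0008333·V_2 = 0
Solving these 3 simultaneous equations (Gaussian elimination) gives:
  V_1 = 4.995 V, V_2 = 3.33 V, V_3 = 2.081 V
I_R5 = (V_3 - V_4)/R5 = (2.081 - 0)/2000 = 0.001041 A
|I_R5| = 0.001041 A

Final answer: |I_R5| = 0.001041 A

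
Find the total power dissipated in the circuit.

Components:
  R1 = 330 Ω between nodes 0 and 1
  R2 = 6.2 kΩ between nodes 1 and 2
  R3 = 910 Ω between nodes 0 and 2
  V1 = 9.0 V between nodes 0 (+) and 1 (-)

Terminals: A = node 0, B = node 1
Nodal analysis, taking node 1 as the 0 V reference.
Source V1 fixes V_0 = 9 V.
KCL at each unknown node (sum of currents leaving = 0; resistances in Ω):
  Node 2: (V_2 - 0)/6200 + (V_2 - 9)/910 = 0
Collecting terms: 0.00126 × V_2 = 0.00989  =>  V_2 = 7.848 V
Power in each resistor, P = (ΔV)²/R:
  P_R1 = (9 - 0)²/330 = 0.2455 W
  P_R2 = (0 - 7.848)²/6200 = 0.009934 W
  P_R3 = (9 - 7.848)²/910 = 0.001458 W
P_total = P_R1 + P_R2 + P_R3 = 0.2568 W

Final answer: 0.2568 W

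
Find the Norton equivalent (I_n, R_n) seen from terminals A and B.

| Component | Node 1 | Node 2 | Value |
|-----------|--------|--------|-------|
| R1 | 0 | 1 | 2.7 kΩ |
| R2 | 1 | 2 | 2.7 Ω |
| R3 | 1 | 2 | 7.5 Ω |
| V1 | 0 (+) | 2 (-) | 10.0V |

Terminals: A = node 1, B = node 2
Find the Thévenin equivalent first; then I_n = V_th/R_th and R_n = R_th.
Step 1 — V_th is the open-circuit voltage V_A - V_B (nothing connected across the terminals).
Nodal analysis, taking node 2 as the 0 V reference.
Source V1 fixes V_0 = 10 V.
KCL at each unknown node (sum of currents leaving = 0; resistances in Ω):
  Node 1: (V_1 - 10)/2700 + (V_1 - 0)/2.7 + (V_1 - 0)/7.5 = 0
Collecting terms: 0.5041 × V_1 = 0.003704  =>  V_1 = 0.007348 V
V_th = V_1 - V_2 = 0.007348 - 0 = 0.007348 V
Step 2 — R_th: zero the source — replace V1 by a short circuit (node 2 merges into node 0) — and find the resistance seen between A (node 1) and B (node 0).
Reduce the network between node 1 (A) and node 0 (B) by series/parallel combination:
  Rp1 = R1 ‖ R2 ‖ R3 (parallel, all between nodes 0 and 1) = 1/(1/2700 + 1/2.7 + 1/7.5) = 1.984 Ω
R_th = 1.984 Ω
I_n = V_th/R_th = 0.007348/1.984 = 0.003704 A, and R_n = R_th = 1.984 Ω

Final answer: I_n = 0.003704 A, R_n = 1.984 Ω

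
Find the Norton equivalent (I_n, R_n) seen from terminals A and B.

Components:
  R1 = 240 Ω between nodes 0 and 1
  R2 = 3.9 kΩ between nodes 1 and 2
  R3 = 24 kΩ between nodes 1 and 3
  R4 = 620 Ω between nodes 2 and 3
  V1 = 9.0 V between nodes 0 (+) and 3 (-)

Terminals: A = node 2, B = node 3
Find the Thévenin equivalent first; then I_n = V_th/R_th and R_n = R_th.
Step 1 — V_th is the open-circuit voltage V_A - V_B (nothing connected across the terminals).
Nodal analysis, taking node 3 as the 0 V reference.
Source V1 fixes V_0 = 9 V.
KCL at each unknown node (sum of currents leaving = 0; resistances in Ω):
  Node 1: (V_1 - 9)/240 + (V_1 - V_2)/3900 + (V_1 - 0)/24000 = 0
  Node 2: (V_2 - V_1)/3900 + (V_2 - 0)/620 = 0
Collecting terms (coefficients in siemens):
  0.004465·V_1 - 0.0002564·V_2 = 0.0375
  0.001869·V_2 - 0.0002564·V_1 = 0
Determinant D = (0.004465)(0.001869) - (-0.0002564)(-0.0002564) = 0.00000828
V_1 = [(0.0375)(0.001869) - (-0.0002564)(0)]/D = 8.466 V
V_2 = [(0.004465)(0) - (0.0375)(-0.0002564)]/D = 1.161 V
V_th = V_2 - V_3 = 1.161 - 0 = 1.161 V
Step 2 — R_th: zero the source — replace V1 by a short circuit (node 3 merges into node 0) — and find the resistance seen between A (node 2) and B (node 0).
Reduce the network between node 2 (A) and node 0 (B) by series/parallel combination:
  Rp1 = R1 ‖ R3 (parallel, both between nodes 0 and 1) = 1/(1/240 + 1/24000) = 237.6 Ω
  Rs1 = R2 + Rp1 (series, joined only at node 1) = 3900 + 237.6 = 4138 Ω
  Rp2 = R4 ‖ Rs1 (parallel, both between nodes 0 and 2) = 1/(1/620 + 1/4138) = 539.2 Ω
R_th = 539.2 Ω
I_n = V_th/R_th = 1.161/539.2 = 0.002154 A, and R_n = R_th = 539.2 Ω

Final answer: I_n = 0.002154 A, R_n = 539.2 Ω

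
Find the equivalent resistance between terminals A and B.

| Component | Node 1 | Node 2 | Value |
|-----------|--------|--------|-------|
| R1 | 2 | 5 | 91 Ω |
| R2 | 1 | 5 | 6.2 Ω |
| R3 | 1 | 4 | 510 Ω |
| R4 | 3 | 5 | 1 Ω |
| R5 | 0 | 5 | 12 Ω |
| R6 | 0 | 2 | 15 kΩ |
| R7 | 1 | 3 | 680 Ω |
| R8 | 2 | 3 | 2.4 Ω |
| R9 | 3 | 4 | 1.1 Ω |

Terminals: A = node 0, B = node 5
Reduce the network between node 0 (A) and node 5 (B) by series/parallel combination:
  Rs1 = R3 + R9 (series, joined only at node 4) = 510 + 1.1 = 511.1 Ω
  Rp1 = R7 ‖ Rs1 (parallel, both between nodes 1 and 3) = 1/(1/680 + 1/511.1) = 291.8 Ω
  Rs2 = R2 + Rp1 (series, joined only at node 1) = 6.2 + 291.8 = 298 Ω
  Rp2 = R4 ‖ Rs2 (parallel, both between nodes 3 and 5) = 1/(1/1 + 1/298) = 0.9967 Ω
  Rs3 = R8 + Rp2 (series, joined only at node 3) = 2.4 + 0.9967 = 3.397 Ω
  Rp3 = R1 ‖ Rs3 (parallel, both between nodes 2 and 5) = 1/(1/91 + 1/3.397) = 3.274 Ω
  Rs4 = R6 + Rp3 (series, joined only at node 2) = 15000 + 3.274 = 15000 Ω
  Rp4 = R5 ‖ Rs4 (parallel, both between nodes 0 and 5) = 1/(1/12 + 1/15000) = 11.99 Ω
R_eq = 11.99 Ω

Final answer: 11.99 Ω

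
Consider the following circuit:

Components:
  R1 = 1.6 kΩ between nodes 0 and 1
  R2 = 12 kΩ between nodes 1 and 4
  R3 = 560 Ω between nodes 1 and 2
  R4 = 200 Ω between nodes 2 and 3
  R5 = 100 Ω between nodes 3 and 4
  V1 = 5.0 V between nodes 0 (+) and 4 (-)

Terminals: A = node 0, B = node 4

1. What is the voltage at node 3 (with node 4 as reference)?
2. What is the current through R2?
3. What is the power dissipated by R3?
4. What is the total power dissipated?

Nodal analysis, taking node 4 as the 0 V reference.
Source V1 fixes V_0 = 5 V.
KCL at each unknown node (sum of currents leaving = 0; resistances in Ω):
  Node 1: (V_1 - 5)/1600 + (V_1 - 0)/12000 + (V_1 - V_2)/560 = 0
  Node 2: (V_2 - V_1)/560 + (V_2 - V_3)/200 = 0
  Node 3: (V_3 - V_2)/200 + (V_3 - 0)/100 = 0
Collecting terms (coefficients in siemens):
  0.002494·V_1 - 0.001786·V_2 = 0.003125
  0.006786·V_2 - 0.001786·V_1 - 0.005·V_3 = 0
  0.015·V_3 - 0.005·V_2 = 0
Solving these 3 simultaneous equations (Gaussian elimination) gives:
  V_1 = 1.67 V, V_2 = 0.5826 V, V_3 = 0.1942 V
Part 1:
  Read off the nodal solution: V_3 = 0.1942 V
Part 2:
  I_R2 = (V_1 - V_4)/R2 = (1.67 - 0)/12000 = 0.0001392 A
  Magnitude: I_R2 = 0.0001392 A
Part 3:
  I_R3 = (V_1 - V_2)/R3 = (1.67 - 0.5826)/560 = 0.001942 A
  P_R3 = I_R3² × R3 = (0.001942)² × 560 = 0.002112 W
Part 4:
  Power in each resistor, P = (ΔV)²/R:
    P_R1 = (5 - 1.67)²/1600 = 0.00693 W
    P_R2 = (1.67 - 0)²/12000 = 0.0002324 W
    P_R3 = (1.67 - 0.5826)²/560 = 0.002112 W
    P_R4 = (0.5826 - 0.1942)²/200 = 0.0007543 W
    P_R5 = (0.1942 - 0)²/100 = 0.0003771 W
  P_total = P_R1 + P_R2 + P_R3 + P_R4 + P_R5 = 0.01041 W

Final answers:
1. V_3 = 0.1942 V
2. I_R2 = 0.0001392 A
3. P_R3 = 0.002112 W
4. P_total = 0.01041 W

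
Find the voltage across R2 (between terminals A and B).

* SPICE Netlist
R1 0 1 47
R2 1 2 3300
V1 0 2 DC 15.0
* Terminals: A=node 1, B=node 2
R1 and R2 are in series across V1 (node 0 → node 1 → node 2), and the output A–B is taken across R2, so this is a voltage divider.
Series current: I = V1/(R1 + R2) = 15/(47 + 3300) = 15/3347 = 0.004482 A
V_R2 = I × R2 = V1 × R2/(R1 + R2) = 15 × 3300/3347 = 14.79 V

Final answer: 14.79 V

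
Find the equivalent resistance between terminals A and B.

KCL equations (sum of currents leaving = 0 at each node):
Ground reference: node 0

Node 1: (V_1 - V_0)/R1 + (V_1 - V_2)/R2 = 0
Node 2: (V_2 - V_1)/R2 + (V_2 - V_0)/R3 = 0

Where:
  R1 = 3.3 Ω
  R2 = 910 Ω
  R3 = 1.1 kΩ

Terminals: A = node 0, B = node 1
Reduce the network between node 0 (A) and node 1 (B) by series/parallel combination:
  Rs1 = R3 + R2 (series, joined only at node 2) = 1100 + 910 = 2010 Ω
  Rp1 = R1 ‖ Rs1 (parallel, both between nodes 0 and 1) = 1/(1/3.3 + 1/2010) = 3.295 Ω
R_eq = 3.295 Ω

Final answer: 3.295 Ω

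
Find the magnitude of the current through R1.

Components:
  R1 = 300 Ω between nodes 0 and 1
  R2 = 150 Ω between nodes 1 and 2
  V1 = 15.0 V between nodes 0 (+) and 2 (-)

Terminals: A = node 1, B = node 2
Nodal analysis, taking node 2 as the 0 V reference.
Source V1 fixes V_0 = 15 V.
KCL at each unknown node (sum of currents leaving = 0; resistances in Ω):
  Node 1: (V_1 - 15)/300 + (V_1 - 0)/150 = 0
Collecting terms: 0.01 × V_1 = 0.05  =>  V_1 = 5 V
I_R1 = (V_0 - V_1)/R1 = (15 - 5)/300 = 0.03333 A
|I_R1| = 0.03333 A

Final answer: |I_R1| = 0.03333 A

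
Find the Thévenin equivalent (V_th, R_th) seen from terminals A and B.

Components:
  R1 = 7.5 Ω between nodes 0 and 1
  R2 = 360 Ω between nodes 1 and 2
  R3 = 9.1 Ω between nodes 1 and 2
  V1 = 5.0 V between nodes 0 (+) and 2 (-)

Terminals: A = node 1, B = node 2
Step 1 — V_th is the open-circuit voltage V_A - V_B (nothing connected across the terminals).
Nodal analysis, taking node 2 as the 0 V reference.
Source V1 fixes V_0 = 5 V.
KCL at each unknown node (sum of currents leaving = 0; resistances in Ω):
  Node 1: (V_1 - 5)/7.5 + (V_1 - 0)/360 + (V_1 - 0)/9.1 = 0
Collecting terms: 0.246 × V_1 = 0.6667  =>  V_1 = 2.71 V
V_th = V_1 - V_2 = 2.71 - 0 = 2.71 V
Step 2 — R_th: zero the source — replace V1 by a short circuit (node 2 merges into node 0) — and find the resistance seen between A (node 1) and B (node 0).
Reduce the network between node 1 (A) and node 0 (B) by series/parallel combination:
  Rp1 = R1 ‖ R2 ‖ R3 (parallel, all between nodes 0 and 1) = 1/(1/7.5 + 1/360 + 1/9.1) = 4.065 Ω
R_th = 4.065 Ω

Final answer: V_th = 2.71 V, R_th = 4.065 Ω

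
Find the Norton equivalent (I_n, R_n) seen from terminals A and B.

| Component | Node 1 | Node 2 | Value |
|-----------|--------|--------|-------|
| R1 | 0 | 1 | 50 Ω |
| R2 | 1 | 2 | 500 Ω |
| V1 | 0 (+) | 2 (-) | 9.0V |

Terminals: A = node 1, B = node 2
Find the Thévenin equivalent first; then I_n = V_th/R_th and R_n = R_th.
Step 1 — V_th is the open-circuit voltage V_A - V_B (nothing connected across the terminals).
Nodal analysis, taking node 2 as the 0 V reference.
Source V1 fixes V_0 = 9 V.
KCL at each unknown node (sum of currents leaving = 0; resistances in Ω):
  Node 1: (V_1 - 9)/50 + (V_1 - 0)/500 = 0
Collecting terms: 0.022 × V_1 = 0.18  =>  V_1 = 8.182 V
V_th = V_1 - V_2 = 8.182 - 0 = 8.182 V
Step 2 — R_th: zero the source — replace V1 by a short circuit (node 2 merges into node 0) — and find the resistance seen between A (node 1) and B (node 0).
Reduce the network between node 1 (A) and node 0 (B) by series/parallel combination:
  Rp1 = R1 ‖ R2 (parallel, both between nodes 0 and 1) = 1/(1/50 + 1/500) = 45.45 Ω
R_th = 45.45 Ω
I_n = V_th/R_th = 8.182/45.45 = 0.18 A, and R_n = R_th = 45.45 Ω

Final answer: I_n = 0.18 A, R_n = 45.45 Ω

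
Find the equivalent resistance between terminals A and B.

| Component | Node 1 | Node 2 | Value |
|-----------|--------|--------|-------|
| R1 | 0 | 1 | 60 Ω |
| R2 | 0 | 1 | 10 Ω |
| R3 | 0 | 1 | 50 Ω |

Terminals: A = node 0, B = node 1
Reduce the network between node 0 (A) and node 1 (B) by series/parallel combination:
  Rp1 = R1 ‖ R2 ‖ R3 (parallel, all between nodes 0 and 1) = 1/(1/60 + 1/10 + 1/50) = 7.317 Ω
R_eq = 7.317 Ω

Final answer: 7.317 Ω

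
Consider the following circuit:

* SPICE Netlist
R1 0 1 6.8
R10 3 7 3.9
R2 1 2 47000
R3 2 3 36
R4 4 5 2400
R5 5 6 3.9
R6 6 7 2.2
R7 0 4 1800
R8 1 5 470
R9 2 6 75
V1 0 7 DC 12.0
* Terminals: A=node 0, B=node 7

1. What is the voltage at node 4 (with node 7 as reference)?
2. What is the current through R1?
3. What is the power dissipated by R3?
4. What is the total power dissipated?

Nodal analysis, taking node 7 as the 0 V reference.
Source V1 fixes V_0 = 12 V.
KCL at each unknown node (sum of currents leaving = 0; resistances in Ω):
  Node 1: (V_1 - 12)/6.8 + (V_1 - V_2)/47000 + (V_1 - V_5)/470 = 0
  Node 2: (V_2 - V_1)/47000 + (V_2 - V_3)/36 + (V_2 - V_6)/75 = 0
  Node 3: (V_3 - V_2)/36 + (V_3 - 0)/3.9 = 0
  Node 4: (V_4 - V_5)/2400 + (V_4 - 12)/1800 = 0
  Node 5: (V_5 - V_4)/2400 + (V_5 - V_6)/3.9 + (V_5 - V_1)/470 = 0
  Node 6: (V_6 - V_5)/3.9 + (V_6 - 0)/2.2 + (V_6 - V_2)/75 = 0
Collecting terms (coefficients in siemens):
  0.1492·V_1 - 0.00002128·V_2 - 0.002128·V_5 = 1.765
  0.04113·V_2 - 0.00002128·V_1 - 0.02778·V_3 - 0.01333·V_6 = 0
  0.2842·V_3 - 0.02778·V_2 = 0
  0.0009722·V_4 - 0.0004167·V_5 = 0.006667
  0.259·V_5 - 0.002128·V_1 - 0.0004167·V_4 - 0.2564·V_6 = 0
  0.7243·V_6 - 0.01333·V_2 - 0.2564·V_5 = 0
Solving these 6 simultaneous equations (Gaussian elimination) gives:
  V_1 = 11.83 V, V_2 = 0.02732 V, V_3 = 0.00267 V, V_4 = 6.929 V
  V_5 = 0.1676 V, V_6 = 0.05983 V
Part 1:
  Read off the nodal solution: V_4 = 6.929 V
Part 2:
  I_R1 = (V_0 - V_1)/R1 = (12 - 11.83)/6.8 = 0.02506 A
  Magnitude: I_R1 = 0.02506 A
Part 3:
  I_R3 = (V_2 - V_3)/R3 = (0.02732 - 0.00267)/36 = 0.0006846 A
  P_R3 = I_R3² × R3 = (0.0006846)² × 36 = 0.00001687 W
Part 4:
  Power in each resistor, P = (ΔV)²/R:
    P_R1 = (12 - 11.83)²/6.8 = 0.004272 W
    P_R2 = (11.83 - 0.02732)²/47000 = 0.002964 W
    P_R3 = (0.02732 - 0.00267)²/36 = 0.00001687 W
    P_R4 = (6.929 - 0.1676)²/2400 = 0.01905 W
    P_R5 = (0.1676 - 0.05983)²/3.9 = 0.002977 W
    P_R6 = (0.05983 - 0)²/2.2 = 0.001627 W
    P_R7 = (12 - 6.929)²/1800 = 0.01429 W
    P_R8 = (11.83 - 0.1676)²/470 = 0.2894 W
    P_R9 = (0.02732 - 0.05983)²/75 = 0.0000141 W
    P_R10 = (0.00267 - 0)²/3.9 = 0.000001828 W
  P_total = P_R1 + P_R2 + P_R3 + P_R4 + P_R5 + P_R6 + P_R7 + P_R8 + P_R9 + P_R10 = 0.3346 W

Final answers:
1. V_4 = 6.929 V
2. I_R1 = 0.02506 A
3. P_R3 = 1.687e-05 W
4. P_total = 0.3346 W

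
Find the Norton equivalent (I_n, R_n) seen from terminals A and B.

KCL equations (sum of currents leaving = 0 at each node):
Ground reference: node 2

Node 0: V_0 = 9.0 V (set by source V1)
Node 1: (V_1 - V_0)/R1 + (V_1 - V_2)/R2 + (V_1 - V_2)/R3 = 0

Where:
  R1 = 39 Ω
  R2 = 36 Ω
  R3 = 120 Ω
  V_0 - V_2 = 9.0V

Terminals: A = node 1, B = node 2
Find the Thévenin equivalent first; then I_n = V_th/R_th and R_n = R_th.
Step 1 — V_th is the open-circuit voltage V_A - V_B (nothing connected across the terminals).
Nodal analysis, taking node 2 as the 0 V reference.
Source V1 fixes V_0 = 9 V.
KCL at each unknown node (sum of currents leaving = 0; resistances in Ω):
  Node 1: (V_1 - 9)/39 + (V_1 - 0)/36 + (V_1 - 0)/120 = 0
Collecting terms: 0.06175 × V_1 = 0.2308  =>  V_1 = 3.737 V
V_th = V_1 - V_2 = 3.737 - 0 = 3.737 V
Step 2 — R_th: zero the source — replace V1 by a short circuit (node 2 merges into node 0) — and find the resistance seen between A (node 1) and B (node 0).
Reduce the network between node 1 (A) and node 0 (B) by series/parallel combination:
  Rp1 = R1 ‖ R2 ‖ R3 (parallel, all between nodes 0 and 1) = 1/(1/39 + 1/36 + 1/120) = 16.19 Ω
R_th = 16.19 Ω
I_n = V_th/R_th = 3.737/16.19 = 0.2308 A, and R_n = R_th = 16.19 Ω

Final answer: I_n = 0.2308 A, R_n = 16.19 Ω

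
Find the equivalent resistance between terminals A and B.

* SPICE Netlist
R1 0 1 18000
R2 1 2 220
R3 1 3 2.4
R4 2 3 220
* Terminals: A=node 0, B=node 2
Reduce the network between node 0 (A) and node 2 (B) by series/parallel combination:
  Rs1 = R3 + R4 (series, joined only at node 3) = 2.4 + 220 = 222.4 Ω
  Rp1 = R2 ‖ Rs1 (parallel, both between nodes 1 and 2) = 1/(1/220 + 1/222.4) = 110.6 Ω
  Rs2 = R1 + Rp1 (series, joined only at node 1) = 18000 + 110.6 = 18110 Ω
R_eq = 18.11 kΩ

Final answer: 18.11 kΩ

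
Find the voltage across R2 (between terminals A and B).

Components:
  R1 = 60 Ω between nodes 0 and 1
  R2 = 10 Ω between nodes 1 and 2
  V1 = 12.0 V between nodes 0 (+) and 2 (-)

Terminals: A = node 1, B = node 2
R1 and R2 are in series across V1 (node 0 → node 1 → node 2), and the output A–B is taken across R2, so this is a voltage divider.
Series current: I = V1/(R1 + R2) = 12/(60 + 10) = 12/70 = 0.1714 A
V_R2 = I × R2 = V1 × R2/(R1 + R2) = 12 × 10/70 = 1.714 V

Final answer: 1.714 V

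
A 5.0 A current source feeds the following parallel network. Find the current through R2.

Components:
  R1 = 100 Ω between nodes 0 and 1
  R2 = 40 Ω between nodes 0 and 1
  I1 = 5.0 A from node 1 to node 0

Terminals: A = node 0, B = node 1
All resistors sit directly between nodes 0 and 1, so they are in parallel and share one voltage V; the full source current 5 A splits among them.
1/R_par = 1/100 + 1/40 = 0.035 S  =>  R_par = 28.57 Ω
V = I × R_par = 5 × 28.57 = 142.9 V
I_R2 = V/R2 = 142.9/40 = 3.571 A

Final answer: 3.571 A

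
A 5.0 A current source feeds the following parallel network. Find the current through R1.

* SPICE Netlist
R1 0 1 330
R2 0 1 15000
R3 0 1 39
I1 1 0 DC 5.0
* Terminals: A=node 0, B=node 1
All resistors sit directly between nodes 0 and 1, so they are in parallel and share one voltage V; the full source current 5 A splits among them.
1/R_par = 1/330 + 1/15000 + 1/39 = 0.02874 S  =>  R_par = 34.8 Ω
V = I × R_par = 5 × 34.8 = 174 V
I_R1 = V/R1 = 174/330 = 0.5272 A

Final answer: 0.5272 A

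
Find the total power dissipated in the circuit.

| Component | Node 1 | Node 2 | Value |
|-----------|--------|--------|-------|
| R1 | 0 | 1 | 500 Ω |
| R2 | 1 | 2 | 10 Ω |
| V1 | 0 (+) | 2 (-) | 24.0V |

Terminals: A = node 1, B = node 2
Nodal analysis, taking node 2 as the 0 V reference.
Source V1 fixes V_0 = 24 V.
KCL at each unknown node (sum of currents leaving = 0; resistances in Ω):
  Node 1: (V_1 - 24)/500 + (V_1 - 0)/10 = 0
Collecting terms: 0.102 × V_1 = 0.048  =>  V_1 = 0.4706 V
Power in each resistor, P = (ΔV)²/R:
  P_R1 = (24 - 0.4706)²/500 = 1.107 W
  P_R2 = (0.4706 - 0)²/10 = 0.02215 W
P_total = P_R1 + P_R2 = 1.129 W

Final answer: 1.129 W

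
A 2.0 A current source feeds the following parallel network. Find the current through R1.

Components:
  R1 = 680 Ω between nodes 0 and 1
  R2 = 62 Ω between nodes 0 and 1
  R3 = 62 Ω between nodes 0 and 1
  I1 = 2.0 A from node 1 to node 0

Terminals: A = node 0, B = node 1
All resistors sit directly between nodes 0 and 1, so they are in parallel and share one voltage V; the full source current 2 A splits among them.
1/R_par = 1/680 + 1/62 + 1/62 = 0.03373 S  =>  R_par = 29.65 Ω
V = I × R_par = 2 × 29.65 = 59.3 V
I_R1 = V/R1 = 59.3/680 = 0.0872 A

Final answer: 0.0872 A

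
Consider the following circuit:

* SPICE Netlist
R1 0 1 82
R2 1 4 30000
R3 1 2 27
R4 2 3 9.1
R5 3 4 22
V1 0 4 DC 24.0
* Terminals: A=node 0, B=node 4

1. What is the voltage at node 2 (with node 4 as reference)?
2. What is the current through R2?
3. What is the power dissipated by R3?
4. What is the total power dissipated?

Nodal analysis, taking node 4 as the 0 V reference.
Source V1 fixes V_0 = 24 V.
KCL at each unknown node (sum of currents leaving = 0; resistances in Ω):
  Node 1: (V_1 - 24)/82 + (V_1 - 0)/30000 + (V_1 - V_2)/27 = 0
  Node 2: (V_2 - V_1)/27 + (V_2 - V_3)/9.1 = 0
  Node 3: (V_3 - V_2)/9.1 + (V_3 - 0)/22 = 0
Collecting terms (coefficients in siemens):
  0.04927·V_1 - 0.03704·V_2 = 0.2927
  0.1469·V_2 - 0.03704·V_1 - 0.1099·V_3 = 0
  0.1553·V_3 - 0.1099·V_2 = 0
Solving these 3 simultaneous equations (Gaussian elimination) gives:
  V_1 = 9.942 V, V_2 = 5.322 V, V_3 = 3.764 V
Part 1:
  Read off the nodal solution: V_2 = 5.322 V
Part 2:
  I_R2 = (V_1 - V_4)/R2 = (9.942 - 0)/30000 = 0.0003314 A
  Magnitude: I_R2 = 0.0003314 A
Part 3:
  I_R3 = (V_1 - V_2)/R3 = (9.942 - 5.322)/27 = 0.1711 A
  P_R3 = I_R3² × R3 = (0.1711)² × 27 = 0.7905 W
Part 4:
  Power in each resistor, P = (ΔV)²/R:
    P_R1 = (24 - 9.942)²/82 = 2.41 W
    P_R2 = (9.942 - 0)²/30000 = 0.003295 W
    P_R3 = (9.942 - 5.322)²/27 = 0.7905 W
    P_R4 = (5.322 - 3.764)²/9.1 = 0.2664 W
    P_R5 = (3.764 - 0)²/22 = 0.6441 W
  P_total = P_R1 + P_R2 + P_R3 + P_R4 + P_R5 = 4.115 W

Final answers:
1. V_2 = 5.322 V
2. I_R2 = 0.0003314 A
3. P_R3 = 0.7905 W
4. P_total = 4.115 W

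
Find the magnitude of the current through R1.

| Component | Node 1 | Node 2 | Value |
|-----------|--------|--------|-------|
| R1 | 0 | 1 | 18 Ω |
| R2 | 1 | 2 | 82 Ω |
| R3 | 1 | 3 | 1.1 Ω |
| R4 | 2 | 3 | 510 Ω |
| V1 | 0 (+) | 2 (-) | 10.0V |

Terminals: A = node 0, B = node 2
Nodal analysis, taking node 2 as the 0 V reference.
Source V1 fixes V_0 = 10 V.
KCL at each unknown node (sum of currents leaving = 0; resistances in Ω):
  Node 1: (V_1 - 10)/18 + (V_1 - 0)/82 + (V_1 - V_3)/1.1 = 0
  Node 3: (V_3 - V_1)/1.1 + (V_3 - 0)/510 = 0
Collecting terms (coefficients in siemens):
  0.9768·V_1 - 0.9091·V_3 = 0.5556
  0.9111·V_3 - 0.9091·V_1 = 0
Determinant D = (0.9768)(0.9111) - (-0.9091)(-0.9091) = 0.06351
V_1 = [(0.5556)(0.9111) - (-0.9091)(0)]/D = 7.97 V
V_3 = [(0.9768)(0) - (0.5556)(-0.9091)]/D = 7.953 V
I_R1 = (V_0 - V_1)/R1 = (10 - 7.97)/18 = 0.1128 A
|I_R1| = 0.1128 A

Final answer: |I_R1| = 0.1128 A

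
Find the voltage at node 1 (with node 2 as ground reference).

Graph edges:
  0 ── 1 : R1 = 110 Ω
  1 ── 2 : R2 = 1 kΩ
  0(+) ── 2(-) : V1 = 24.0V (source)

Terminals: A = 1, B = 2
Nodal analysis, taking node 2 as the 0 V reference.
Source V1 fixes V_0 = 24 V.
KCL at each unknown node (sum of currents leaving = 0; resistances in Ω):
  Node 1: (V_1 - 24)/110 + (V_1 - 0)/1000 = 0
Collecting terms: 0.01009 × V_1 = 0.2182  =>  V_1 = 21.62 V
The requested potential is V_1 = 21.62 V.

Final answer: V_1 = 21.62 V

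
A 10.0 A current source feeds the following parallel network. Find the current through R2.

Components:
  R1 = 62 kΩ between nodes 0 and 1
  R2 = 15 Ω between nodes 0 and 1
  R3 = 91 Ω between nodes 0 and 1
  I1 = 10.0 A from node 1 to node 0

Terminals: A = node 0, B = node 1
All resistors sit directly between nodes 0 and 1, so they are in parallel and share one voltage V; the full source current 10 A splits among them.
1/R_par = 1/62000 + 1/15 + 1/91 = 0.07767 S  =>  R_par = 12.87 Ω
V = I × R_par = 10 × 12.87 = 128.7 V
I_R2 = V/R2 = 128.7/15 = 8.583 A

Final answer: 8.583 A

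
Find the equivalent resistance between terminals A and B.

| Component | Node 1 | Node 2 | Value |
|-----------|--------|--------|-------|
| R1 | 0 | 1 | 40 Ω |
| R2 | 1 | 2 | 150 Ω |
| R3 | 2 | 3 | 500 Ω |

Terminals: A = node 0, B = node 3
Reduce the network between node 0 (A) and node 3 (B) by series/parallel combination:
  Rs1 = R1 + R2 (series, joined only at node 1) = 40 + 150 = 190 Ω
  Rs2 = R3 + Rs1 (series, joined only at node 2) = 500 + 190 = 690 Ω
R_eq = 690 Ω

Final answer: 690 Ω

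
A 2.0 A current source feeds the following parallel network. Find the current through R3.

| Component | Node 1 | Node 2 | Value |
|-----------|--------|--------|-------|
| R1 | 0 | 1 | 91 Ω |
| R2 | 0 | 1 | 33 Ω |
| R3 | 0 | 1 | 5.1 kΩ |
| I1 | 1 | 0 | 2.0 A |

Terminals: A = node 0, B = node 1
All resistors sit directly between nodes 0 and 1, so they are in parallel and share one voltage V; the full source current 2 A splits among them.
1/R_par = 1/91 + 1/33 + 1/5100 = 0.04149 S  =>  R_par = 24.1 Ω
V = I × R_par = 2 × 24.1 = 48.21 V
I_R3 = V/R3 = 48.21/5100 = 0.009452 A

Final answer: 0.009452 A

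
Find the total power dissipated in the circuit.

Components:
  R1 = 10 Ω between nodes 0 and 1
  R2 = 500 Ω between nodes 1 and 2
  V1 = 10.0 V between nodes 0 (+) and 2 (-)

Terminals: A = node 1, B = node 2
Nodal analysis, taking node 2 as the 0 V reference.
Source V1 fixes V_0 = 10 V.
KCL at each unknown node (sum of currents leaving = 0; resistances in Ω):
  Node 1: (V_1 - 10)/10 + (V_1 - 0)/500 = 0
Collecting terms: 0.102 × V_1 = 1  =>  V_1 = 9.804 V
Power in each resistor, P = (ΔV)²/R:
  P_R1 = (10 - 9.804)²/10 = 0.003845 W
  P_R2 = (9.804 - 0)²/500 = 0.1922 W
P_total = P_R1 + P_R2 = 0.1961 W

Final answer: 0.1961 W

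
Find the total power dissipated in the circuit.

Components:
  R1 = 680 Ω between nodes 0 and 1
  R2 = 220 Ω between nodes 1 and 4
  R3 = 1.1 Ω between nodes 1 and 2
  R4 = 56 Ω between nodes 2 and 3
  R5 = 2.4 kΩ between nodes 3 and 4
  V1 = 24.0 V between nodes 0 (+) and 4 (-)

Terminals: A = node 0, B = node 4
Nodal analysis, taking node 4 as the 0 V reference.
Source V1 fixes V_0 = 24 V.
KCL at each unknown node (sum of currents leaving = 0; resistances in Ω):
  Node 1: (V_1 - 24)/680 + (V_1 - 0)/220 + (V_1 - V_2)/1.1 = 0
  Node 2: (V_2 - V_1)/1.1 + (V_2 - V_3)/56 = 0
  Node 3: (V_3 - V_2)/56 + (V_3 - 0)/2400 = 0
Collecting terms (coefficients in siemens):
  0.9151·V_1 - 0.9091·V_2 = 0.03529
  0.9269·V_2 - 0.9091·V_1 - 0.01786·V_3 = 0
  0.01827·V_3 - 0.01786·V_2 = 0
Solving these 3 simultaneous equations (Gaussian elimination) gives:
  V_1 = 5.495 V, V_2 = 5.492 V, V_3 = 5.367 V
Power in each resistor, P = (ΔV)²/R:
  P_R1 = (24 - 5.495)²/680 = 0.5036 W
  P_R2 = (5.495 - 0)²/220 = 0.1372 W
  P_R3 = (5.495 - 5.492)²/1.1 = 0.000005501 W
  P_R4 = (5.492 - 5.367)²/56 = 0.0002801 W
  P_R5 = (5.367 - 0)²/2400 = 0.012 W
P_total = P_R1 + P_R2 + P_R3 + P_R4 + P_R5 = 0.6531 W

Final answer: 0.6531 W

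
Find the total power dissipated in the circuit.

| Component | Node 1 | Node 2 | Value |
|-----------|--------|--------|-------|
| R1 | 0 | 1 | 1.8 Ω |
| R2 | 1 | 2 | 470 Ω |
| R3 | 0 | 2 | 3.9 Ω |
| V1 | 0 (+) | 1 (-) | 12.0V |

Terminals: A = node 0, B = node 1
Nodal analysis, taking node 1 as the 0 V reference.
Source V1 fixes V_0 = 12 V.
KCL at each unknown node (sum of currents leaving = 0; resistances in Ω):
  Node 2: (V_2 - 0)/470 + (V_2 - 12)/3.9 = 0
Collecting terms: 0.2585 × V_2 = 3.077  =>  V_2 = 11.9 V
Power in each resistor, P = (ΔV)²/R:
  P_R1 = (12 - 0)²/1.8 = 80 W
  P_R2 = (0 - 11.9)²/470 = 0.3014 W
  P_R3 = (12 - 11.9)²/3.9 = 0.002501 W
P_total = P_R1 + P_R2 + P_R3 = 80.3 W

Final answer: 80.3 W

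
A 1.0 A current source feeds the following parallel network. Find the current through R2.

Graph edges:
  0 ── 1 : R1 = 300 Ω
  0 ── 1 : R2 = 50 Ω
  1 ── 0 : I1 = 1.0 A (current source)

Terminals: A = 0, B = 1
All resistors sit directly between nodes 0 and 1, so they are in parallel and share one voltage V; the full source current 1 A splits among them.
1/R_par = 1/300 + 1/50 = 0.02333 S  =>  R_par = 42.86 Ω
V = I × R_par = 1 × 42.86 = 42.86 V
I_R2 = V/R2 = 42.86/50 = 0.8571 A

Final answer: 0.8571 A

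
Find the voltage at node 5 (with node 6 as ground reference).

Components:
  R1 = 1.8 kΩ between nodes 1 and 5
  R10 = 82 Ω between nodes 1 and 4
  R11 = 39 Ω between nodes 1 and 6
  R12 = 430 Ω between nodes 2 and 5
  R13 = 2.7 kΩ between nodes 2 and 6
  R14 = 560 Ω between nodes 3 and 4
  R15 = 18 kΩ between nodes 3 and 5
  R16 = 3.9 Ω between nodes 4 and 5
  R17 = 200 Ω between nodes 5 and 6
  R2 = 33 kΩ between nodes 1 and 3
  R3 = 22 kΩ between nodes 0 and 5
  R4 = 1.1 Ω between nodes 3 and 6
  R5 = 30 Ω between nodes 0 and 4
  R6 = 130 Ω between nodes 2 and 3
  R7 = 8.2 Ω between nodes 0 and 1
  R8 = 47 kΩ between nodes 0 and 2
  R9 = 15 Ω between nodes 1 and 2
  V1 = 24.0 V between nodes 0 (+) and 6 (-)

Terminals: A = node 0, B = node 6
Nodal analysis, taking node 6 as the 0 V reference.
Source V1 fixes V_0 = 24 V.
KCL at each unknown node (sum of currents leaving = 0; resistances in Ω):
  Node 1: (V_1 - V_5)/1800 + (V_1 - V_3)/33000 + (V_1 - 24)/8.2 + (V_1 - V_2)/15 + (V_1 - V_4)/82 + (V_1 - 0)/39 = 0
  Node 2: (V_2 - V_3)/130 + (V_2 - 24)/47000 + (V_2 - V_1)/15 + (V_2 - V_5)/430 + (V_2 - 0)/2700 = 0
  Node 3: (V_3 - V_1)/33000 + (V_3 - 0)/1.1 + (V_3 - V_2)/130 + (V_3 - V_4)/560 + (V_3 - V_5)/18000 = 0
  Node 4: (V_4 - 24)/30 + (V_4 - V_1)/82 + (V_4 - V_3)/560 + (V_4 - V_5)/3.9 = 0
  Node 5: (V_5 - V_1)/1800 + (V_5 - 24)/22000 + (V_5 - V_2)/430 + (V_5 - V_3)/18000 + (V_5 - V_4)/3.9 + (V_5 - 0)/200 = 0
Collecting terms (coefficients in siemens):
  0.227·V_1 - 0.06667·V_2 - 0.0000303·V_3 - 0.0122·V_4 - 0.0005556·V_5 = 2.927
  0.07708·V_2 - 0.06667·V_1 - 0.007692·V_3 - 0.002326·V_5 = 0.0005106
  0.9187·V_3 - 0.0000303·V_1 - 0.007692·V_2 - 0.001786·V_4 - 0.00005556·V_5 = 0
  0.3037·V_4 - 0.0122·V_1 - 0.001786·V_3 - 0.2564·V_5 = 0.8
  0.2644·V_5 - 0.0005556·V_1 - 0.002326·V_2 - 0.00005556·V_3 - 0.2564·V_4 = 0.001091
Solving these 5 simultaneous equations (Gaussian elimination) gives:
  V_1 = 19 V, V_2 = 17.04 V, V_3 = 0.1826 V, V_4 = 19.65 V
  V_5 = 19.25 V
The requested potential is V_5 = 19.25 V.

Final answer: V_5 = 19.25 V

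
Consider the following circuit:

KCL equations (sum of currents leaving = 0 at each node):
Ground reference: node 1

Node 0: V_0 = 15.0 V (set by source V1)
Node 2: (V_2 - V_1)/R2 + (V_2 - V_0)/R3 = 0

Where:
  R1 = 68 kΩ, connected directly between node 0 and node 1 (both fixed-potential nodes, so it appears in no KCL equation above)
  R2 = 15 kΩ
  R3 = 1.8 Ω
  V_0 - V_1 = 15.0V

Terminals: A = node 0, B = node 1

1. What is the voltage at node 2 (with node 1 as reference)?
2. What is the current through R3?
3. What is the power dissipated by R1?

Nodal analysis, taking node 1 as the 0 V reference.
Source V1 fixes V_0 = 15 V.
KCL at each unknown node (sum of currents leaving = 0; resistances in Ω):
  Node 2: (V_2 - 0)/15000 + (V_2 - 15)/1.8 = 0
Collecting terms: 0.5556 × V_2 = 8.333  =>  V_2 = 15 V
Part 1:
  Read off the nodal solution: V_2 = 15 V
Part 2:
  I_R3 = (V_0 - V_2)/R3 = (15 - 15)/1.8 = 0.0009999 A
  Magnitude: I_R3 = 0.0009999 A
Part 3:
  I_R1 = (V_0 - V_1)/R1 = (15 - 0)/68000 = 0.0002206 A
  P_R1 = I_R1² × R1 = (0.0002206)² × 68000 = 0.003309 W

Final answers:
1. V_2 = 15 V
2. I_R3 = 0.0009999 A
3. P_R1 = 0.003309 W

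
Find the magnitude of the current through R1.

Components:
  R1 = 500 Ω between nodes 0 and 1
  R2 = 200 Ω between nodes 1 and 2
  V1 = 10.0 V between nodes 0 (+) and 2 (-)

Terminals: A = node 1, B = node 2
Nodal analysis, taking node 2 as the 0 V reference.
Source V1 fixes V_0 = 10 V.
KCL at each unknown node (sum of currents leaving = 0; resistances in Ω):
  Node 1: (V_1 - 10)/500 + (V_1 - 0)/200 = 0
Collecting terms: 0.007 × V_1 = 0.02  =>  V_1 = 2.857 V
I_R1 = (V_0 - V_1)/R1 = (10 - 2.857)/500 = 0.01429 A
|I_R1| = 0.01429 A

Final answer: |I_R1| = 0.01429 A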